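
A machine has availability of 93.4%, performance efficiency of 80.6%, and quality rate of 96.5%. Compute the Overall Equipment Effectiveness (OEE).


Formula: OEE = Availability * Performance * Quality / 10000
A * P = 93.4% * 80.6% / 100 = 75.28%
OEE = 75.28% * 96.5% / 100 = 72.6%

72.6%


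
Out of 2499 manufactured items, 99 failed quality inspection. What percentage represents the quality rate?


Formula: Quality Rate = Good Pieces / Total Pieces * 100
Good pieces = 2499 - 99 = 2400
QR = 2400 / 2499 * 100 = 96.0%

96.0%


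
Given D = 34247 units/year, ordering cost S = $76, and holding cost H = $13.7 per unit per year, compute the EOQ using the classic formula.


Formula: EOQ = sqrt(2 * D * S / H)
Numerator: 2 * 34247 * 76 = 5205544
2DS/H = 5205544 / 13.7 = 379966.7
EOQ = sqrt(379966.7) = 616.4 units

616.4 units


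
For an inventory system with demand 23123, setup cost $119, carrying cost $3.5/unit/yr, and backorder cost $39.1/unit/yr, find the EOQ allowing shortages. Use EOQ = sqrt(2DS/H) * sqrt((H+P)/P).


Formula: EOQ* = sqrt(2DS/H) * sqrt((H+P)/P)
Base EOQ = sqrt(2*23123*119/3.5) = 1253.94 units
Correction = sqrt((3.5+39.1)/39.1) = 1.0438
EOQ* = 1253.94 * 1.0438 = 1308.9 units

1308.9 units


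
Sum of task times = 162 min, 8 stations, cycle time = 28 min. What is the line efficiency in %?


Formula: Efficiency = Sum of Task Times / (N_stations * CT) * 100
Total station capacity = 8 stations * 28 min = 224 min
Efficiency = 162 / 224 * 100 = 72.3%

72.3%


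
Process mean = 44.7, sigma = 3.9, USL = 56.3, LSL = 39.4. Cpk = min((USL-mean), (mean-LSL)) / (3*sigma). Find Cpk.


Cpu = (56.3 - 44.7) / (3 * 3.9) = 0.99
Cpl = (44.7 - 39.4) / (3 * 3.9) = 0.45
Cpk = min(0.99, 0.45) = 0.45

0.45


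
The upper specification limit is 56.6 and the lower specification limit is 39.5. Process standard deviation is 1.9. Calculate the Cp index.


Cp = (56.6 - 39.5) / (6 * 1.9)

1.5


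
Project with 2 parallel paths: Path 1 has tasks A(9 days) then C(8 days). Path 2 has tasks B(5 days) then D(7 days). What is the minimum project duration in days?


Path 1 = 9 + 8 = 17 days
Path 2 = 5 + 7 = 12 days
Duration = max(17, 12) = 17 days

17 days


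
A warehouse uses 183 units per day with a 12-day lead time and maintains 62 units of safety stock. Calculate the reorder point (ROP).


Formula: ROP = (Daily Demand * Lead Time) + Safety Stock
Demand during lead time = 183 * 12 = 2196 units
ROP = 2196 + 62 = 2258 units

2258 units


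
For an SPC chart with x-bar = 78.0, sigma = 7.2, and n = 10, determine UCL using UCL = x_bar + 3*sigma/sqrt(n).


UCL = 78.0 + 3 * 7.2 / sqrt(10)

84.83


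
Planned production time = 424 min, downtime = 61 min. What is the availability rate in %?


Formula: Availability = (Planned Time - Downtime) / Planned Time * 100
Uptime = 424 - 61 = 363 min
Availability = 363 / 424 * 100 = 85.6%

85.6%


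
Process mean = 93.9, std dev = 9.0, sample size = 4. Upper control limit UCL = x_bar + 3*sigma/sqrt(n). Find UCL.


UCL = 93.9 + 3 * 9.0 / sqrt(4)

107.4


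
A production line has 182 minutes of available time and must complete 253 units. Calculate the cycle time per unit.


Formula: CT = Available Time / Number of Units
CT = 182 min / 253 units
CT = 0.72 min/unit

0.72 min/unit


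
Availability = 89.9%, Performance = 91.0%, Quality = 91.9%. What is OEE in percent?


Formula: OEE = Availability * Performance * Quality / 10000
A * P = 89.9% * 91.0% / 100 = 81.81%
OEE = 81.81% * 91.9% / 100 = 75.2%

75.2%


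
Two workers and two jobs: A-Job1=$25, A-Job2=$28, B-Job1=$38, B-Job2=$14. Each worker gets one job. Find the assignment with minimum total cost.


Option 1: A->1 + B->2 = $25 + $14 = $39
Option 2: A->2 + B->1 = $28 + $38 = $66
Min cost = min($39, $66) = $39

$39


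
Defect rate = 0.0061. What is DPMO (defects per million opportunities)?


DPMO = defect_rate * 1000000 = 0.0061 * 1000000

6100


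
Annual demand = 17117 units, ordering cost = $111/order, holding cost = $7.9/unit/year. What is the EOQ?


Formula: EOQ = sqrt(2 * D * S / H)
Numerator: 2 * 17117 * 111 = 3799974
2DS/H = 3799974 / 7.9 = 481009.4
EOQ = sqrt(481009.4) = 693.5 units

693.5 units


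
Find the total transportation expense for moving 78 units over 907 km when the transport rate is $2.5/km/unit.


TC = dist * cost * units = 907 * 2.5 * 78 = $176865.00

$176865.00


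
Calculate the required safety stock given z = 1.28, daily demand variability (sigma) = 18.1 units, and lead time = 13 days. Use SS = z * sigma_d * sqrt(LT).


Formula: SS = z * sigma_d * sqrt(LT)
sqrt(LT) = sqrt(13) = 3.6056
SS = 1.28 * 18.1 * 3.6056
SS = 83.5 units

83.5 units


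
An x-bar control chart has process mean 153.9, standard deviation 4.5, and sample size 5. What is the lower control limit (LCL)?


LCL = 153.9 - 3 * 4.5 / sqrt(5)

147.86


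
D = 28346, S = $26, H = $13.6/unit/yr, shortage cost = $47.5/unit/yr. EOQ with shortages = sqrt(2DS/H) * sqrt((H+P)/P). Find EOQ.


Formula: EOQ* = sqrt(2DS/H) * sqrt((H+P)/P)
Base EOQ = sqrt(2*28346*26/13.6) = 329.21 units
Correction = sqrt((13.6+47.5)/47.5) = 1.13416
EOQ* = 329.21 * 1.13416 = 373.4 units

373.4 units


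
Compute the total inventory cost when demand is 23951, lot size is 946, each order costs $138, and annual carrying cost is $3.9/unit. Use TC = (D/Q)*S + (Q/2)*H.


TC = 23951/946 * 138 + 946/2 * 3.9

$5338.61


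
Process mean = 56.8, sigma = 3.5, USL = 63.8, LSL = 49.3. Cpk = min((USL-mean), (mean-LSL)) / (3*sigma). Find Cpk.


Cpu = (63.8 - 56.8) / (3 * 3.5) = 0.67
Cpl = (56.8 - 49.3) / (3 * 3.5) = 0.71
Cpk = min(0.67, 0.71) = 0.67

0.67


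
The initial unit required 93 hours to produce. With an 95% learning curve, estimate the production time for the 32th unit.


Formula: T_n = T_1 * (learning_rate)^(log2(n)) where learning_rate = rate/100
Doublings = log2(32) = 5
T_n = 93 * 0.95^5
T_n = 93 * 0.7738 = 72.0 hours

72.0 hours


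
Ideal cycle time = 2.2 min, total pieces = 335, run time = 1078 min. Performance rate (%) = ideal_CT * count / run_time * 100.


Formula: Performance = (Ideal CT * Total Count) / Run Time * 100
Ideal output time = 2.2 * 335 = 737.0 min
Performance = 737.0 / 1078 * 100 = 68.4%

68.4%


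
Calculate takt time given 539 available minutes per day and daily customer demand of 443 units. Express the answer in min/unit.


Formula: Takt Time = Available Production Time / Customer Demand
Takt = 539 min/day / 443 units/day
Takt = 1.22 min/unit

1.22 min/unit


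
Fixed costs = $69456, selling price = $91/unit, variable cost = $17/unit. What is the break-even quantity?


Formula: BEQ = Fixed Costs / (Price - Variable Cost)
Contribution margin = $91 - $17 = $74/unit
BEQ = ceil($69456 / $74/unit) = ceil(938.59) = 939 units

939 units


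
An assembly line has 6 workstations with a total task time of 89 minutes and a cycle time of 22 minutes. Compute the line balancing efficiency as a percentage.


Formula: Efficiency = Sum of Task Times / (N_stations * CT) * 100
Total station capacity = 6 stations * 22 min = 132 min
Efficiency = 89 / 132 * 100 = 67.4%

67.4%


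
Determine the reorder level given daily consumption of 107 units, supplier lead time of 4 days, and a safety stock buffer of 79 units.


Formula: ROP = (Daily Demand * Lead Time) + Safety Stock
Demand during lead time = 107 * 4 = 428 units
ROP = 428 + 79 = 507 units

507 units


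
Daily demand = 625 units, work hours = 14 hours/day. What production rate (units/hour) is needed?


Formula: Production Rate = Daily Demand / Available Hours
Rate = 625 units/day / 14 hours/day
Rate = 44.6 units/hour

44.6 units/hour


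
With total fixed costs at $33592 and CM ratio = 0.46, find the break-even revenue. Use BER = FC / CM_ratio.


Formula: BER = Fixed Costs / Contribution Margin Ratio
BER = $33592 / 0.46
BER = $73026.09 (to the nearest cent)

$73026.09


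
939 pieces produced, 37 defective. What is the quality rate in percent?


Formula: Quality Rate = Good Pieces / Total Pieces * 100
Good pieces = 939 - 37 = 902
QR = 902 / 939 * 100 = 96.1%

96.1%


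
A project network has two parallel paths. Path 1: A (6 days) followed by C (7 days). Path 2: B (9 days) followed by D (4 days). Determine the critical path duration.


Path 1 = 6 + 7 = 13 days
Path 2 = 9 + 4 = 13 days
Duration = max(13, 13) = 13 days

13 days


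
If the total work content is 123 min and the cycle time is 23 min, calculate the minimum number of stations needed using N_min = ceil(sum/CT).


Formula: N_min = ceil(Sum of Task Times / Cycle Time)
N_min = ceil(123 min / 23 min) = ceil(5.3478)
N_min = 6 stations

6


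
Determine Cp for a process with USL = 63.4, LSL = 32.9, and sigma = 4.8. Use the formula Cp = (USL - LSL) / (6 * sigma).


Cp = (63.4 - 32.9) / (6 * 4.8)

1.06


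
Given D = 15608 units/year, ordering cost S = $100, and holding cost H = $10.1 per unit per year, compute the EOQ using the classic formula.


Formula: EOQ = sqrt(2 * D * S / H)
Numerator: 2 * 15608 * 100 = 3121600
2DS/H = 3121600 / 10.1 = 309069.3
EOQ = sqrt(309069.3) = 555.9 units

555.9 units


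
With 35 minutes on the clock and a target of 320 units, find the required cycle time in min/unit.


Formula: CT = Available Time / Number of Units
CT = 35 min / 320 units
CT = 0.11 min/unit

0.11 min/unit


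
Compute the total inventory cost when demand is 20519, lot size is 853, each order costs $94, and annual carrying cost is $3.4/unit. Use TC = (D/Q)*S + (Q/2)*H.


TC = 20519/853 * 94 + 853/2 * 3.4

$3711.28


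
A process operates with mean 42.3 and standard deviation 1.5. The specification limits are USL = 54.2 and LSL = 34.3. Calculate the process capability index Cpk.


Cpu = (54.2 - 42.3) / (3 * 1.5) = 2.64
Cpl = (42.3 - 34.3) / (3 * 1.5) = 1.78
Cpk = min(2.64, 1.78) = 1.78

1.78


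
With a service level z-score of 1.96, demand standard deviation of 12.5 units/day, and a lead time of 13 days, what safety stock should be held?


Formula: SS = z * sigma_d * sqrt(LT)
sqrt(LT) = sqrt(13) = 3.6056
SS = 1.96 * 12.5 * 3.6056
SS = 88.3 units

88.3 units


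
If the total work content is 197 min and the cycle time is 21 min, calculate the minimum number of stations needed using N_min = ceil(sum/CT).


Formula: N_min = ceil(Sum of Task Times / Cycle Time)
N_min = ceil(197 min / 21 min) = ceil(9.381)
N_min = 10 stations

10


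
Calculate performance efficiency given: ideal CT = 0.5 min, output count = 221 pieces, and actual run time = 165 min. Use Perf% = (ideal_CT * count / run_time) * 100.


Formula: Performance = (Ideal CT * Total Count) / Run Time * 100
Ideal output time = 0.5 * 221 = 110.5 min
Performance = 110.5 / 165 * 100 = 67.0%

67.0%


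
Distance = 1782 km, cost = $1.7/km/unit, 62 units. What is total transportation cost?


TC = dist * cost * units = 1782 * 1.7 * 62 = $187822.80

$187822.80


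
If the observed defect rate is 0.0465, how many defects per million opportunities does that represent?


DPMO = defect_rate * 1000000 = 0.0465 * 1000000

46500


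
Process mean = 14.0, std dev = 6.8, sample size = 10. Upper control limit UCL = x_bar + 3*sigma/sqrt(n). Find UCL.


UCL = 14.0 + 3 * 6.8 / sqrt(10)

20.45


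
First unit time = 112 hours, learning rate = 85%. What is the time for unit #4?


Formula: T_n = T_1 * (learning_rate)^(log2(n)) where learning_rate = rate/100
Doublings = log2(4) = 2
T_n = 112 * 0.85^2
T_n = 112 * 0.7225 = 80.9 hours

80.9 hours


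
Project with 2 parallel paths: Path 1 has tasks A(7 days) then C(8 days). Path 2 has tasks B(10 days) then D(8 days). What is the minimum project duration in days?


Path 1 = 7 + 8 = 15 days
Path 2 = 10 + 8 = 18 days
Duration = max(15, 18) = 18 days

18 days


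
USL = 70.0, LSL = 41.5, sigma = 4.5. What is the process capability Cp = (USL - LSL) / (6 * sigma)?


Cp = (70.0 - 41.5) / (6 * 4.5)

1.06


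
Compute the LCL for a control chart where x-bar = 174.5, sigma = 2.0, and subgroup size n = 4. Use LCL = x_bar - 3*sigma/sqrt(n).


LCL = 174.5 - 3 * 2.0 / sqrt(4)

171.5


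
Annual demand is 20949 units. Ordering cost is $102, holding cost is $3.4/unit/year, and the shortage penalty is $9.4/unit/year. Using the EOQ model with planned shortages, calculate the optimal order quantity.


Formula: EOQ* = sqrt(2DS/H) * sqrt((H+P)/P)
Base EOQ = sqrt(2*20949*102/3.4) = 1121.13 units
Correction = sqrt((3.4+9.4)/9.4) = 1.16692
EOQ* = 1121.13 * 1.16692 = 1308.3 units

1308.3 units


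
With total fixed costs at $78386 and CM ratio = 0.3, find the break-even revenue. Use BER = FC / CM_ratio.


Formula: BER = Fixed Costs / Contribution Margin Ratio
BER = $78386 / 0.3
BER = $261286.67 (to the nearest cent)

$261286.67


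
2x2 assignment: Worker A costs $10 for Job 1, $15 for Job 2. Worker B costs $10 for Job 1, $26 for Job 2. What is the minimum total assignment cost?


Option 1: A->1 + B->2 = $10 + $26 = $36
Option 2: A->2 + B->1 = $15 + $10 = $25
Min cost = min($36, $25) = $25

$25


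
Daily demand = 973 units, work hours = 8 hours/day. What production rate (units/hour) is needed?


Formula: Production Rate = Daily Demand / Available Hours
Rate = 973 units/day / 8 hours/day
Rate = 121.6 units/hour

121.6 units/hour


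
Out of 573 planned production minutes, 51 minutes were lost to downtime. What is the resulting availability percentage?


Formula: Availability = (Planned Time - Downtime) / Planned Time * 100
Uptime = 573 - 51 = 522 min
Availability = 522 / 573 * 100 = 91.1%

91.1%


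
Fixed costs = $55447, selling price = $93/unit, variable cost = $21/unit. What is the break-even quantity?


Formula: BEQ = Fixed Costs / (Price - Variable Cost)
Contribution margin = $93 - $21 = $72/unit
BEQ = ceil($55447 / $72/unit) = ceil(770.1) = 771 units

771 units


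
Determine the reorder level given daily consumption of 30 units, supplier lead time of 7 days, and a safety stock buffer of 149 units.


Formula: ROP = (Daily Demand * Lead Time) + Safety Stock
Demand during lead time = 30 * 7 = 210 units
ROP = 210 + 149 = 359 units

359 units


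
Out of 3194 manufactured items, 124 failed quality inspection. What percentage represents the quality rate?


Formula: Quality Rate = Good Pieces / Total Pieces * 100
Good pieces = 3194 - 124 = 3070
QR = 3070 / 3194 * 100 = 96.1%

96.1%


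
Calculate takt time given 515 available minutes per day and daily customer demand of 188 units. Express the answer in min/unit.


Formula: Takt Time = Available Production Time / Customer Demand
Takt = 515 min/day / 188 units/day
Takt = 2.74 min/unit

2.74 min/unit


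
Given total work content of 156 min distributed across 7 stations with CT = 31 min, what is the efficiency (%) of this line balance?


Formula: Efficiency = Sum of Task Times / (N_stations * CT) * 100
Total station capacity = 7 stations * 31 min = 217 min
Efficiency = 156 / 217 * 100 = 71.9%

71.9%


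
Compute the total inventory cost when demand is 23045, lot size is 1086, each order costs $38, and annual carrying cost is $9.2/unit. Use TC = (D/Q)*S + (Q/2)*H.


TC = 23045/1086 * 38 + 1086/2 * 9.2

$5801.96


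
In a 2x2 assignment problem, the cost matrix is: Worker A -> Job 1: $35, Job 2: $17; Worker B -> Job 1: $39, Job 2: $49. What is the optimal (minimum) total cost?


Option 1: A->1 + B->2 = $35 + $49 = $84
Option 2: A->2 + B->1 = $17 + $39 = $56
Min cost = min($84, $56) = $56

$56


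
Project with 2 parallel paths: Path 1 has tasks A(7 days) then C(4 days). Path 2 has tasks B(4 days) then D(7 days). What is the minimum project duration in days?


Path 1 = 7 + 4 = 11 days
Path 2 = 4 + 7 = 11 days
Duration = max(11, 11) = 11 days

11 days


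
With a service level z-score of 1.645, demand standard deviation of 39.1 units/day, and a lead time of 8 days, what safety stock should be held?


Formula: SS = z * sigma_d * sqrt(LT)
sqrt(LT) = sqrt(8) = 2.8284
SS = 1.645 * 39.1 * 2.8284
SS = 181.9 units

181.9 units


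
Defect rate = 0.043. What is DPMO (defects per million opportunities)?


DPMO = defect_rate * 1000000 = 0.043 * 1000000

43000


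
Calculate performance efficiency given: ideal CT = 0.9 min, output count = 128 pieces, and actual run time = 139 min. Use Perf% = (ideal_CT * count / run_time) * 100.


Formula: Performance = (Ideal CT * Total Count) / Run Time * 100
Ideal output time = 0.9 * 128 = 115.2 min
Performance = 115.2 / 139 * 100 = 82.9%

82.9%


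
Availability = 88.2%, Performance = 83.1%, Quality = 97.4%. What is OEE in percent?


Formula: OEE = Availability * Performance * Quality / 10000
A * P = 88.2% * 83.1% / 100 = 73.29%
OEE = 73.29% * 97.4% / 100 = 71.4%

71.4%


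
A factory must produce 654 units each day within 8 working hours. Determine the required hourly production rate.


Formula: Production Rate = Daily Demand / Available Hours
Rate = 654 units/day / 8 hours/day
Rate = 81.8 units/hour

81.8 units/hour


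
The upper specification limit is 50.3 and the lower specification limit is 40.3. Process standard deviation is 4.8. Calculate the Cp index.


Cp = (50.3 - 40.3) / (6 * 4.8)

0.35


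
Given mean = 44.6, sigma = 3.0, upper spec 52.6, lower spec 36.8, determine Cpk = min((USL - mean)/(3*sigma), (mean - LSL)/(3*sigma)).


Cpu = (52.6 - 44.6) / (3 * 3.0) = 0.89
Cpl = (44.6 - 36.8) / (3 * 3.0) = 0.87
Cpk = min(0.89, 0.87) = 0.87

0.87


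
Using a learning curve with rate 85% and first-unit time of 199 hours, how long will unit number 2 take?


Formula: T_n = T_1 * (learning_rate)^(log2(n)) where learning_rate = rate/100
Doublings = log2(2) = 1
T_n = 199 * 0.85^1
T_n = 199 * 0.85 = 169.2 hours

169.2 hours


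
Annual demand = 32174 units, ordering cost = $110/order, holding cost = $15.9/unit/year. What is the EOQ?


Formula: EOQ = sqrt(2 * D * S / H)
Numerator: 2 * 32174 * 110 = 7078280
2DS/H = 7078280 / 15.9 = 445174.8
EOQ = sqrt(445174.8) = 667.2 units

667.2 units


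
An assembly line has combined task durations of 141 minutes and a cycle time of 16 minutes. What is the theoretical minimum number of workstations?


Formula: N_min = ceil(Sum of Task Times / Cycle Time)
N_min = ceil(141 min / 16 min) = ceil(8.8125)
N_min = 9 stations

9


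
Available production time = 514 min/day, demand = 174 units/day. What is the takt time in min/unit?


Formula: Takt Time = Available Production Time / Customer Demand
Takt = 514 min/day / 174 units/day
Takt = 2.95 min/unit

2.95 min/unit


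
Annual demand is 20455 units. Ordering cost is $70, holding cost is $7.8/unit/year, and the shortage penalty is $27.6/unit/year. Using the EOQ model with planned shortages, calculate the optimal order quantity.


Formula: EOQ* = sqrt(2DS/H) * sqrt((H+P)/P)
Base EOQ = sqrt(2*20455*70/7.8) = 605.92 units
Correction = sqrt((7.8+27.6)/27.6) = 1.13252
EOQ* = 605.92 * 1.13252 = 686.2 units

686.2 units


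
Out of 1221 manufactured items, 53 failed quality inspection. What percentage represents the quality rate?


Formula: Quality Rate = Good Pieces / Total Pieces * 100
Good pieces = 1221 - 53 = 1168
QR = 1168 / 1221 * 100 = 95.7%

95.7%


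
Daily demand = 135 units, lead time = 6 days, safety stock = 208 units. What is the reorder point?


Formula: ROP = (Daily Demand * Lead Time) + Safety Stock
Demand during lead time = 135 * 6 = 810 units
ROP = 810 + 208 = 1018 units

1018 units


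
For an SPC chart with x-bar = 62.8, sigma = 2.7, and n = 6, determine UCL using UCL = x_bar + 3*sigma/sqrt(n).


UCL = 62.8 + 3 * 2.7 / sqrt(6)

66.11


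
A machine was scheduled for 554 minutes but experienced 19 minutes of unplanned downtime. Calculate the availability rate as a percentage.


Formula: Availability = (Planned Time - Downtime) / Planned Time * 100
Uptime = 554 - 19 = 535 min
Availability = 535 / 554 * 100 = 96.6%

96.6%


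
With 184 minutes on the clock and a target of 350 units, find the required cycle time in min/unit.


Formula: CT = Available Time / Number of Units
CT = 184 min / 350 units
CT = 0.53 min/unit

0.53 min/unit


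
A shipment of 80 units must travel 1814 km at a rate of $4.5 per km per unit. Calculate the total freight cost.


TC = dist * cost * units = 1814 * 4.5 * 80 = $653040.00

$653040.00


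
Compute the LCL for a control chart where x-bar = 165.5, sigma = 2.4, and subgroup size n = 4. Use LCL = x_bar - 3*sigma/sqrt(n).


LCL = 165.5 - 3 * 2.4 / sqrt(4)

161.9


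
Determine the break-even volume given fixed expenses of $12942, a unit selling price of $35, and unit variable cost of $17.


Formula: BEQ = Fixed Costs / (Price - Variable Cost)
Contribution margin = $35 - $17 = $18/unit
BEQ = ceil($12942 / $18/unit) = ceil(719.0) = 719 units

719 units


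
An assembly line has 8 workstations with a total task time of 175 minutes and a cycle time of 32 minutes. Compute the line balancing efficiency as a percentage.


Formula: Efficiency = Sum of Task Times / (N_stations * CT) * 100
Total station capacity = 8 stations * 32 min = 256 min
Efficiency = 175 / 256 * 100 = 68.4%

68.4%


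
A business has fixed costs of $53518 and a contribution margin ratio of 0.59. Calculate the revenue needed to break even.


Formula: BER = Fixed Costs / Contribution Margin Ratio
BER = $53518 / 0.59
BER = $90708.47 (to the nearest cent)

$90708.47


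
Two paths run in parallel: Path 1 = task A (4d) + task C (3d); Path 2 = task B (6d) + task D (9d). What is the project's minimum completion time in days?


Path 1 = 4 + 3 = 7 days
Path 2 = 6 + 9 = 15 days
Duration = max(7, 15) = 15 days

15 days


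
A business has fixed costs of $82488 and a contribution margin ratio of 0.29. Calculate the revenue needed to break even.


Formula: BER = Fixed Costs / Contribution Margin Ratio
BER = $82488 / 0.29
BER = $284441.38 (to the nearest cent)

$284441.38


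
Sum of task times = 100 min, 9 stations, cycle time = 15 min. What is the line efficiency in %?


Formula: Efficiency = Sum of Task Times / (N_stations * CT) * 100
Total station capacity = 9 stations * 15 min = 135 min
Efficiency = 100 / 135 * 100 = 74.1%

74.1%


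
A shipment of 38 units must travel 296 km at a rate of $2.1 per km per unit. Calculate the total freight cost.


TC = dist * cost * units = 296 * 2.1 * 38 = $23620.80

$23620.80


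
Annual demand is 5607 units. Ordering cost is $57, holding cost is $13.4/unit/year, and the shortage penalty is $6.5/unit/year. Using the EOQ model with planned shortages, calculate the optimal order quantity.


Formula: EOQ* = sqrt(2DS/H) * sqrt((H+P)/P)
Base EOQ = sqrt(2*5607*57/13.4) = 218.41 units
Correction = sqrt((13.4+6.5)/6.5) = 1.74973
EOQ* = 218.41 * 1.74973 = 382.2 units

382.2 units


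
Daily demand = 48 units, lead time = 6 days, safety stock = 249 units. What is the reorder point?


Formula: ROP = (Daily Demand * Lead Time) + Safety Stock
Demand during lead time = 48 * 6 = 288 units
ROP = 288 + 249 = 537 units

537 units


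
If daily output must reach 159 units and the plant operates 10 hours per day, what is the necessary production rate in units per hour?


Formula: Production Rate = Daily Demand / Available Hours
Rate = 159 units/day / 10 hours/day
Rate = 15.9 units/hour

15.9 units/hour


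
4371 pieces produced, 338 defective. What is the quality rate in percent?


Formula: Quality Rate = Good Pieces / Total Pieces * 100
Good pieces = 4371 - 338 = 4033
QR = 4033 / 4371 * 100 = 92.3%

92.3%


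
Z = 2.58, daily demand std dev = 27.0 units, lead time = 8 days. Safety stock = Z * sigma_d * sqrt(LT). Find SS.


Formula: SS = z * sigma_d * sqrt(LT)
sqrt(LT) = sqrt(8) = 2.8284
SS = 2.58 * 27.0 * 2.8284
SS = 197.0 units

197.0 units


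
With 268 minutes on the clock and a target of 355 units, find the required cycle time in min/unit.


Formula: CT = Available Time / Number of Units
CT = 268 min / 355 units
CT = 0.75 min/unit

0.75 min/unit


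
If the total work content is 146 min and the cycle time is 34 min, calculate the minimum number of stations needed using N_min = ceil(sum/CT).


Formula: N_min = ceil(Sum of Task Times / Cycle Time)
N_min = ceil(146 min / 34 min) = ceil(4.2941)
N_min = 5 stations

5


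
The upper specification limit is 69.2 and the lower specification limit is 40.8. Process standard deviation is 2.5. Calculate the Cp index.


Cp = (69.2 - 40.8) / (6 * 2.5)

1.89


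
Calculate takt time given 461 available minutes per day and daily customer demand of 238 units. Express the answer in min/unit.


Formula: Takt Time = Available Production Time / Customer Demand
Takt = 461 min/day / 238 units/day
Takt = 1.94 min/unit

1.94 min/unit


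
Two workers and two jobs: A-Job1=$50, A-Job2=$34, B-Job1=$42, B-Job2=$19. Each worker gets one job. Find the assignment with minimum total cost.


Option 1: A->1 + B->2 = $50 + $19 = $69
Option 2: A->2 + B->1 = $34 + $42 = $76
Min cost = min($69, $76) = $69

$69


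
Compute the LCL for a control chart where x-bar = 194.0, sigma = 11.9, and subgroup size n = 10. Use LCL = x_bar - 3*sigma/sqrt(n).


LCL = 194.0 - 3 * 11.9 / sqrt(10)

182.71


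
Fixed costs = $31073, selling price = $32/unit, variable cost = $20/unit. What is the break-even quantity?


Formula: BEQ = Fixed Costs / (Price - Variable Cost)
Contribution margin = $32 - $20 = $12/unit
BEQ = ceil($31073 / $12/unit) = ceil(2589.42) = 2590 units

2590 units


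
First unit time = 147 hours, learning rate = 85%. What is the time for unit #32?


Formula: T_n = T_1 * (learning_rate)^(log2(n)) where learning_rate = rate/100
Doublings = log2(32) = 5
T_n = 147 * 0.85^5
T_n = 147 * 0.4437 = 65.2 hours

65.2 hours


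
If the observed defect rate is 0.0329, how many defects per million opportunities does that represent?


DPMO = defect_rate * 1000000 = 0.0329 * 1000000

32900


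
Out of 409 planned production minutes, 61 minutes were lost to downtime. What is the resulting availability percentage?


Formula: Availability = (Planned Time - Downtime) / Planned Time * 100
Uptime = 409 - 61 = 348 min
Availability = 348 / 409 * 100 = 85.1%

85.1%


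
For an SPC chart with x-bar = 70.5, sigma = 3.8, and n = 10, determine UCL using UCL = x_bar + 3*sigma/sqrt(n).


UCL = 70.5 + 3 * 3.8 / sqrt(10)

74.1


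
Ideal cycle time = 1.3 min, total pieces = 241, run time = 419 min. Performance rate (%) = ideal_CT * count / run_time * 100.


Formula: Performance = (Ideal CT * Total Count) / Run Time * 100
Ideal output time = 1.3 * 241 = 313.3 min
Performance = 313.3 / 419 * 100 = 74.8%

74.8%


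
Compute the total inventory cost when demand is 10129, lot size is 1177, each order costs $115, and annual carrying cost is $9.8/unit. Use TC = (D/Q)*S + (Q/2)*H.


TC = 10129/1177 * 115 + 1177/2 * 9.8

$6756.96


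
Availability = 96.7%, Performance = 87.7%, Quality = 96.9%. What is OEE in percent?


Formula: OEE = Availability * Performance * Quality / 10000
A * P = 96.7% * 87.7% / 100 = 84.81%
OEE = 84.81% * 96.9% / 100 = 82.2%

82.2%


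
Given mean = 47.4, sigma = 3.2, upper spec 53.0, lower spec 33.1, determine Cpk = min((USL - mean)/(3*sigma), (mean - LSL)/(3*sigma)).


Cpu = (53.0 - 47.4) / (3 * 3.2) = 0.58
Cpl = (47.4 - 33.1) / (3 * 3.2) = 1.49
Cpk = min(0.58, 1.49) = 0.58

0.58


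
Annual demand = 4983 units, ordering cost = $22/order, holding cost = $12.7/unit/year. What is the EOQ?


Formula: EOQ = sqrt(2 * D * S / H)
Numerator: 2 * 4983 * 22 = 219252
2DS/H = 219252 / 12.7 = 17263.9
EOQ = sqrt(17263.9) = 131.4 units

131.4 units


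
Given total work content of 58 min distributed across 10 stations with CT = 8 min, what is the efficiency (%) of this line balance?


Formula: Efficiency = Sum of Task Times / (N_stations * CT) * 100
Total station capacity = 10 stations * 8 min = 80 min
Efficiency = 58 / 80 * 100 = 72.5%

72.5%


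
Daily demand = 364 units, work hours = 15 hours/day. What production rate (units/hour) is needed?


Formula: Production Rate = Daily Demand / Available Hours
Rate = 364 units/day / 15 hours/day
Rate = 24.3 units/hour

24.3 units/hour


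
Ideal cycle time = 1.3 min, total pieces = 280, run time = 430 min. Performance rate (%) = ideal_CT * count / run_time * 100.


Formula: Performance = (Ideal CT * Total Count) / Run Time * 100
Ideal output time = 1.3 * 280 = 364.0 min
Performance = 364.0 / 430 * 100 = 84.7%

84.7%


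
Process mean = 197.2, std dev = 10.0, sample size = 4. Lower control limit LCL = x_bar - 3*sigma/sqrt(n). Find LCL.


LCL = 197.2 - 3 * 10.0 / sqrt(4)

182.2


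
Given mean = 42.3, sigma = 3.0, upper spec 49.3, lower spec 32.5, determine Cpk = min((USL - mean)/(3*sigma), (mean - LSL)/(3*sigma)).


Cpu = (49.3 - 42.3) / (3 * 3.0) = 0.78
Cpl = (42.3 - 32.5) / (3 * 3.0) = 1.09
Cpk = min(0.78, 1.09) = 0.78

0.78


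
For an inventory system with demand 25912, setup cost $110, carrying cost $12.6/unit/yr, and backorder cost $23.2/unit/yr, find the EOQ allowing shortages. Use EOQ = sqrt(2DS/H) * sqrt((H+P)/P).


Formula: EOQ* = sqrt(2DS/H) * sqrt((H+P)/P)
Base EOQ = sqrt(2*25912*110/12.6) = 672.63 units
Correction = sqrt((12.6+23.2)/23.2) = 1.24222
EOQ* = 672.63 * 1.24222 = 835.6 units

835.6 units


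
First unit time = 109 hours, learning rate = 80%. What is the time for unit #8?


Formula: T_n = T_1 * (learning_rate)^(log2(n)) where learning_rate = rate/100
Doublings = log2(8) = 3
T_n = 109 * 0.8^3
T_n = 109 * 0.512 = 55.8 hours

55.8 hours


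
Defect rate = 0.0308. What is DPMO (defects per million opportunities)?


DPMO = defect_rate * 1000000 = 0.0308 * 1000000

30800


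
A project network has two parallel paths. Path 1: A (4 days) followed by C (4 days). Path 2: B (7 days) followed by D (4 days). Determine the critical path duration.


Path 1 = 4 + 4 = 8 days
Path 2 = 7 + 4 = 11 days
Duration = max(8, 11) = 11 days

11 days


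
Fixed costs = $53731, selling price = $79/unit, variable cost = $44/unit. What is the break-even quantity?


Formula: BEQ = Fixed Costs / (Price - Variable Cost)
Contribution margin = $79 - $44 = $35/unit
BEQ = ceil($53731 / $35/unit) = ceil(1535.17) = 1536 units

1536 units


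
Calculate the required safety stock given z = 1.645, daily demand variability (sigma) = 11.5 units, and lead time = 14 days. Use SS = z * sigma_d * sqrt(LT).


Formula: SS = z * sigma_d * sqrt(LT)
sqrt(LT) = sqrt(14) = 3.7417
SS = 1.645 * 11.5 * 3.7417
SS = 70.8 units

70.8 units


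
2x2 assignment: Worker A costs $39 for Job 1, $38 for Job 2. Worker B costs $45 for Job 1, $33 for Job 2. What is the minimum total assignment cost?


Option 1: A->1 + B->2 = $39 + $33 = $72
Option 2: A->2 + B->1 = $38 + $45 = $83
Min cost = min($72, $83) = $72

$72


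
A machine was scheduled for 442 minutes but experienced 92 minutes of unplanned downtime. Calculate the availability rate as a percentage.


Formula: Availability = (Planned Time - Downtime) / Planned Time * 100
Uptime = 442 - 92 = 350 min
Availability = 350 / 442 * 100 = 79.2%

79.2%


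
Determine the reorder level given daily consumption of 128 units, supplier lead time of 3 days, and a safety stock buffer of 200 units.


Formula: ROP = (Daily Demand * Lead Time) + Safety Stock
Demand during lead time = 128 * 3 = 384 units
ROP = 384 + 200 = 584 units

584 units


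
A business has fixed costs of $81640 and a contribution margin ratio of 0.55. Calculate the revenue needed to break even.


Formula: BER = Fixed Costs / Contribution Margin Ratio
BER = $81640 / 0.55
BER = $148436.36 (to the nearest cent)

$148436.36


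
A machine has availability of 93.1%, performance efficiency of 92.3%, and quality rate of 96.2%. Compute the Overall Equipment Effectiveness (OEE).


Formula: OEE = Availability * Performance * Quality / 10000
A * P = 93.1% * 92.3% / 100 = 85.93%
OEE = 85.93% * 96.2% / 100 = 82.7%

82.7%


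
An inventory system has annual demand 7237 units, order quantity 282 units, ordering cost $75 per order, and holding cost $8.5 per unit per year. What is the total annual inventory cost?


TC = 7237/282 * 75 + 282/2 * 8.5

$3123.23


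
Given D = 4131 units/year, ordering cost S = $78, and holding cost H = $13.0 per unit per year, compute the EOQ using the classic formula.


Formula: EOQ = sqrt(2 * D * S / H)
Numerator: 2 * 4131 * 78 = 644436
2DS/H = 644436 / 13.0 = 49572.0
EOQ = sqrt(49572.0) = 222.6 units

222.6 units


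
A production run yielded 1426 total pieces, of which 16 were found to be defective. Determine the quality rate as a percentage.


Formula: Quality Rate = Good Pieces / Total Pieces * 100
Good pieces = 1426 - 16 = 1410
QR = 1410 / 1426 * 100 = 98.9%

98.9%


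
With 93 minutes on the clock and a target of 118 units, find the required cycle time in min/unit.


Formula: CT = Available Time / Number of Units
CT = 93 min / 118 units
CT = 0.79 min/unit

0.79 min/unit


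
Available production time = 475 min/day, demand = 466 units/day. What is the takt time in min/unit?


Formula: Takt Time = Available Production Time / Customer Demand
Takt = 475 min/day / 466 units/day
Takt = 1.02 min/unit

1.02 min/unit


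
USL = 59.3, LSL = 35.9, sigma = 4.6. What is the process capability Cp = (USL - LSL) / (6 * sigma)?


Cp = (59.3 - 35.9) / (6 * 4.6)

0.85


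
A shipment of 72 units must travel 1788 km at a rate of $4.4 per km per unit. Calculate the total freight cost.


TC = dist * cost * units = 1788 * 4.4 * 72 = $566438.40

$566438.40


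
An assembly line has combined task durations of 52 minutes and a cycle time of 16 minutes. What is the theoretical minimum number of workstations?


Formula: N_min = ceil(Sum of Task Times / Cycle Time)
N_min = ceil(52 min / 16 min) = ceil(3.25)
N_min = 4 stations

4


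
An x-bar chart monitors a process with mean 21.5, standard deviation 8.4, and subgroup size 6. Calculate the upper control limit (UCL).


UCL = 21.5 + 3 * 8.4 / sqrt(6)

31.79


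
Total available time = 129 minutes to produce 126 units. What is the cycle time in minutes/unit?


Formula: CT = Available Time / Number of Units
CT = 129 min / 126 units
CT = 1.02 min/unit

1.02 min/unit


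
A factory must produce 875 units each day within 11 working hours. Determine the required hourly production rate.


Formula: Production Rate = Daily Demand / Available Hours
Rate = 875 units/day / 11 hours/day
Rate = 79.5 units/hour

79.5 units/hour


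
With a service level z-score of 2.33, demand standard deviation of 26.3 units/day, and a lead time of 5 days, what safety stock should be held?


Formula: SS = z * sigma_d * sqrt(LT)
sqrt(LT) = sqrt(5) = 2.2361
SS = 2.33 * 26.3 * 2.2361
SS = 137.0 units

137.0 units


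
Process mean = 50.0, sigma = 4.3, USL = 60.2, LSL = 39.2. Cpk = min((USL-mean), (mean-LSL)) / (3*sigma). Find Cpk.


Cpu = (60.2 - 50.0) / (3 * 4.3) = 0.79
Cpl = (50.0 - 39.2) / (3 * 4.3) = 0.84
Cpk = min(0.79, 0.84) = 0.79

0.79


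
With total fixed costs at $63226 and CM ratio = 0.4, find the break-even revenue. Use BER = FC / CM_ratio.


Formula: BER = Fixed Costs / Contribution Margin Ratio
BER = $63226 / 0.4
BER = $158065.00 (to the nearest cent)

$158065.00


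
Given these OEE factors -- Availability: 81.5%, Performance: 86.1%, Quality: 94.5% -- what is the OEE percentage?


Formula: OEE = Availability * Performance * Quality / 10000
A * P = 81.5% * 86.1% / 100 = 70.17%
OEE = 70.17% * 94.5% / 100 = 66.3%

66.3%


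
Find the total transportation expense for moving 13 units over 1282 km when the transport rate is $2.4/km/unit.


TC = dist * cost * units = 1282 * 2.4 * 13 = $39998.40

$39998.40


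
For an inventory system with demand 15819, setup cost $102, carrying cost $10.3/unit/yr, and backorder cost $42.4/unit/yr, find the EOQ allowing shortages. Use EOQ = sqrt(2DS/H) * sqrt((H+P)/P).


Formula: EOQ* = sqrt(2DS/H) * sqrt((H+P)/P)
Base EOQ = sqrt(2*15819*102/10.3) = 559.74 units
Correction = sqrt((10.3+42.4)/42.4) = 1.11487
EOQ* = 559.74 * 1.11487 = 624.0 units

624.0 units


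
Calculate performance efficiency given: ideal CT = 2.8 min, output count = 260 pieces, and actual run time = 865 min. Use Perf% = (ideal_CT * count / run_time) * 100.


Formula: Performance = (Ideal CT * Total Count) / Run Time * 100
Ideal output time = 2.8 * 260 = 728.0 min
Performance = 728.0 / 865 * 100 = 84.2%

84.2%


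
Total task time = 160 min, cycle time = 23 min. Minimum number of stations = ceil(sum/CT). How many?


Formula: N_min = ceil(Sum of Task Times / Cycle Time)
N_min = ceil(160 min / 23 min) = ceil(6.9565)
N_min = 7 stations

7


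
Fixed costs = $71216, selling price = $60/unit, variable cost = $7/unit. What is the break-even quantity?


Formula: BEQ = Fixed Costs / (Price - Variable Cost)
Contribution margin = $60 - $7 = $53/unit
BEQ = ceil($71216 / $53/unit) = ceil(1343.7) = 1344 units

1344 units


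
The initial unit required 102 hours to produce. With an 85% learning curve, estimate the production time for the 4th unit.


Formula: T_n = T_1 * (learning_rate)^(log2(n)) where learning_rate = rate/100
Doublings = log2(4) = 2
T_n = 102 * 0.85^2
T_n = 102 * 0.7225 = 73.7 hours

73.7 hours


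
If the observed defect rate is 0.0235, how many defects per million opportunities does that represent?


DPMO = defect_rate * 1000000 = 0.0235 * 1000000

23500


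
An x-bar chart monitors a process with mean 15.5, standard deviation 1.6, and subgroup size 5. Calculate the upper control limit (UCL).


UCL = 15.5 + 3 * 1.6 / sqrt(5)

17.65


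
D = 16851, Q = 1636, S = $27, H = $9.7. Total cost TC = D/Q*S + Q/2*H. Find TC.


TC = 16851/1636 * 27 + 1636/2 * 9.7

$8212.70


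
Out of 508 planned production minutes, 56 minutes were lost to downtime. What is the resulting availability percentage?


Formula: Availability = (Planned Time - Downtime) / Planned Time * 100
Uptime = 508 - 56 = 452 min
Availability = 452 / 508 * 100 = 89.0%

89.0%


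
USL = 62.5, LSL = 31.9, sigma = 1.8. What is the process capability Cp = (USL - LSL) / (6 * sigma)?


Cp = (62.5 - 31.9) / (6 * 1.8)

2.83


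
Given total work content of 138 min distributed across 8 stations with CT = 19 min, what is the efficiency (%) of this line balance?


Formula: Efficiency = Sum of Task Times / (N_stations * CT) * 100
Total station capacity = 8 stations * 19 min = 152 min
Efficiency = 138 / 152 * 100 = 90.8%

90.8%


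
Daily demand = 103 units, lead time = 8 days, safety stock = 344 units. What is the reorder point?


Formula: ROP = (Daily Demand * Lead Time) + Safety Stock
Demand during lead time = 103 * 8 = 824 units
ROP = 824 + 344 = 1168 units

1168 units


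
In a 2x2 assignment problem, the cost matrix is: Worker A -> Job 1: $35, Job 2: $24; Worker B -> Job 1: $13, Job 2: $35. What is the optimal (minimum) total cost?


Option 1: A->1 + B->2 = $35 + $35 = $70
Option 2: A->2 + B->1 = $24 + $13 = $37
Min cost = min($70, $37) = $37

$37


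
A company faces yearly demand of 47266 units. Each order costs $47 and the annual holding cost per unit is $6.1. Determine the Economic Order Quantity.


Formula: EOQ = sqrt(2 * D * S / H)
Numerator: 2 * 47266 * 47 = 4443004
2DS/H = 4443004 / 6.1 = 728361.3
EOQ = sqrt(728361.3) = 853.4 units

853.4 units


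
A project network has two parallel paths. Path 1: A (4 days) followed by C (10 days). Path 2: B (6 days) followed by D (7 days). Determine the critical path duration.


Path 1 = 4 + 10 = 14 days
Path 2 = 6 + 7 = 13 days
Duration = max(14, 13) = 14 days

14 days


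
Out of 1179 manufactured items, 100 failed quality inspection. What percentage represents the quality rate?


Formula: Quality Rate = Good Pieces / Total Pieces * 100
Good pieces = 1179 - 100 = 1079
QR = 1079 / 1179 * 100 = 91.5%

91.5%
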